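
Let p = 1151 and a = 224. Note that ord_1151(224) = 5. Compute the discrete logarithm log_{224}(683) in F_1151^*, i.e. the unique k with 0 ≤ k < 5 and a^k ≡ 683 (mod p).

Successive powers of 224 modulo 1151:
  224^0=1  224^1=224  224^2=683
So 224^2 ≡ 683 (mod 1151), giving k = 2.

2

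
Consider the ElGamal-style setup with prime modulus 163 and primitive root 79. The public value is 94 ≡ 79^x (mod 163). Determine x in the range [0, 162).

31

Baby-step giant-step with m = ceil(sqrt(162)) = 13.
Baby table (79^j mod 163 for j=0..12):
  0:1  1:79  2:47  3:127  4:90  5:101  6:155  7:20
  8:113  9:125  10:95  11:7  12:64
Giant step factor: 79^(-13) ≡ 109 (mod 163).
Scan 94·109^i mod 163 for i = 0, 1, …:
  i=0: 94   i=1: 140   i=2: 101
Match at i=2, j=5: x = 2·13 + 5 = 31.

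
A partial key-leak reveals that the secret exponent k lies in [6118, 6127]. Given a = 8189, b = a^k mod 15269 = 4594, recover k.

6122

Compute 8189^6118 mod 15269 = 1656, then multiply by 8189 repeatedly:
  8189^6118=1656  8189^6119=2112  8189^6120=10660  8189^6121=1867  8189^6122=4594
Found 4594 at exponent 6122.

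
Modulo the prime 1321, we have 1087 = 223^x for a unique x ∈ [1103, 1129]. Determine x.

1119

Compute 223^1103 mod 1321 = 748, then multiply by 223 repeatedly:
  223^1103=748  223^1104=358  223^1105=574  223^1106=1186  223^1107=278
  223^1108=1228  223^1109=397  223^1110=24  223^1111=68  223^1112=633
  223^1113=1133  223^1114=348  223^1115=986  223^1116=592  223^1117=1237
  223^1118=1083  223^1119=1087
Found 1087 at exponent 1119.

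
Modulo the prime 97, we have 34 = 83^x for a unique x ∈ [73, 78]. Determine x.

Compute 83^73 mod 97 = 17, then multiply by 83 repeatedly:
  83^73=17  83^74=53  83^75=34
Found 34 at exponent 75.

75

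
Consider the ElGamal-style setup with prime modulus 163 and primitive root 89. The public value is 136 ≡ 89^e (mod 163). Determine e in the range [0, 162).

78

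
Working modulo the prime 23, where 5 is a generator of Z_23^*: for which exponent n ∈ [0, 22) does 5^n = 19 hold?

15

Successive powers of 5 modulo 23:
  5^0=1  5^1=5  5^2=2  5^3=10  5^4=4  5^5=20
  5^6=8  5^7=17  5^8=16  5^9=11  5^10=9  5^11=22
  5^12=18  5^13=21  5^14=13  5^15=19
So 5^15 ≡ 19 (mod 23), giving n = 15.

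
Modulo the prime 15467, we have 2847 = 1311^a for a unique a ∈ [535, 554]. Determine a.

542

Compute 1311^535 mod 15467 = 13516, then multiply by 1311 repeatedly:
  1311^535=13516  1311^536=9761  1311^537=5462  1311^538=14928  1311^539=4853
  1311^540=5346  1311^541=2055  1311^542=2847
Found 2847 at exponent 542.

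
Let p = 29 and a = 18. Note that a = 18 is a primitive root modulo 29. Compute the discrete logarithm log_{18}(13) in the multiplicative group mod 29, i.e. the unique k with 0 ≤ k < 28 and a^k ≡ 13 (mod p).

22

Successive powers of 18 modulo 29:
  18^0=1  18^1=18  18^2=5  18^3=3  18^4=25  18^5=15
  18^6=9  18^7=17  18^8=16  18^9=27  18^10=22  18^11=19
  18^12=23  18^13=8  18^14=28  18^15=11  18^16=24  18^17=26
  18^18=4  18^19=14  18^20=20  18^21=12  18^22=13
So 18^22 ≡ 13 (mod 29), giving k = 22.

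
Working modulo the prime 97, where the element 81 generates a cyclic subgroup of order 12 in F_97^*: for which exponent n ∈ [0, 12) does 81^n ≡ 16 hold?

Successive powers of 81 modulo 97:
  81^0=1  81^1=81  81^2=62  81^3=75  81^4=61  81^5=91
  81^6=96  81^7=16
So 81^7 ≡ 16 (mod 97), giving n = 7.

7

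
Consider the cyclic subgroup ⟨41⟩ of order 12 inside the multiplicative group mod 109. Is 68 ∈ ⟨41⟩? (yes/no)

yes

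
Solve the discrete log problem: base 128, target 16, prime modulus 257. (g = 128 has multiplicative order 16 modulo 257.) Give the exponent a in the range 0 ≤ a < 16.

12

Successive powers of 128 modulo 257:
  128^0=1  128^1=128  128^2=193  128^3=32  128^4=241  128^5=8
  128^6=253  128^7=2  128^8=256  128^9=129  128^10=64  128^11=225
  128^12=16
So 128^12 ≡ 16 (mod 257), giving a = 12.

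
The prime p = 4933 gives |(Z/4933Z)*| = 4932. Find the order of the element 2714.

The order of 2714 must divide p − 1 = 4932 = 2^2 · 3^2 · 137.
Divisors: 1, 2, 3, 4, 6, 9, 12, 18, 36, 137, 274, 411, 548, 822, 1233, 1644, 2466, 4932.
Check each in increasing order: 2714^1 ≡ 2714;  2714^2 ≡ 827;  2714^3 ≡ 4896;  2714^4 ≡ 3175;  2714^6 ≡ 1369;  2714^9 ≡ 3610;  2714^12 ≡ 4554;  2714^18 ≡ 4047;  2714^36 ≡ 649;  2714^137 ≡ 402;  2714^274 ≡ 3748;  2714^411 ≡ 2131;  2714^548 ≡ 3253;  2714^822 ≡ 2801;  2714^1233 ≡ 1.
Smallest exponent giving 1 is 1233.

1233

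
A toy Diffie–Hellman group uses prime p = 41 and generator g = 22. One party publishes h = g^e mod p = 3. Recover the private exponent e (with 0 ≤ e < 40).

35

Successive powers of 22 modulo 41:
  22^0=1  22^1=22  22^2=33  22^3=29  22^4=23  22^5=14
  22^6=21  22^7=11  22^8=37  22^9=35  22^10=32  22^11=7
  22^12=31  22^13=26  22^14=39  22^15=38  22^16=16  22^17=24
  22^18=36  22^19=13  22^20=40  22^21=19  22^22=8  22^23=12
  22^24=18  22^25=27  22^26=20  22^27=30  22^28=4  22^29=6
  22^30=9  22^31=34  22^32=10  22^33=15  22^34=2  22^35=3
So 22^35 ≡ 3 (mod 41), giving e = 35.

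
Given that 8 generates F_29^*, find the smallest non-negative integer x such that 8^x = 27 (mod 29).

5

Successive powers of 8 modulo 29:
  8^0=1  8^1=8  8^2=6  8^3=19  8^4=7  8^5=27
So 8^5 ≡ 27 (mod 29), giving x = 5.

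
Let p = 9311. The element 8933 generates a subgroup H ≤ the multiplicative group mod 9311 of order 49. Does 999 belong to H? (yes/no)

999 ∈ ⟨8933⟩ iff 999^49 ≡ 1 (mod 9311), since |⟨8933⟩| = 49.
999^49 mod 9311 = 8005.
Since 8005 ≠ 1, 999 does not lie in the subgroup.

no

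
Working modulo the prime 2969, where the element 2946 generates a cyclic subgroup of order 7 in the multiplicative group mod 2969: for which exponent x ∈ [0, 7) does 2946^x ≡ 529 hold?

2

Successive powers of 2946 modulo 2969:
  2946^0=1  2946^1=2946  2946^2=529
So 2946^2 ≡ 529 (mod 2969), giving x = 2.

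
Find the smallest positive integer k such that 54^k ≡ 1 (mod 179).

178

The order of 54 must divide p − 1 = 178 = 2 · 89.
Divisors: 1, 2, 89, 178.
Check each in increasing order: 54^1 ≡ 54;  54^2 ≡ 52;  54^89 ≡ 178;  54^178 ≡ 1.
Smallest exponent giving 1 is 178.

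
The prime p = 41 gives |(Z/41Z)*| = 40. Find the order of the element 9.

4

The order of 9 must divide p − 1 = 40 = 2^3 · 5.
Divisors: 1, 2, 4, 5, 8, 10, 20, 40.
Check each in increasing order: 9^1 ≡ 9;  9^2 ≡ 40;  9^4 ≡ 1.
Smallest exponent giving 1 is 4.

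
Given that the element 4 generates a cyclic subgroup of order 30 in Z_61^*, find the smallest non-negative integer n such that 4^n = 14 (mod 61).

Successive powers of 4 modulo 61:
  4^0=1  4^1=4  4^2=16  4^3=3  4^4=12  4^5=48
  4^6=9  4^7=36  4^8=22  4^9=27  4^10=47  4^11=5
  4^12=20  4^13=19  4^14=15  4^15=60  4^16=57  4^17=45
  4^18=58  4^19=49  4^20=13  4^21=52  4^22=25  4^23=39
  4^24=34  4^25=14
So 4^25 ≡ 14 (mod 61), giving n = 25.

25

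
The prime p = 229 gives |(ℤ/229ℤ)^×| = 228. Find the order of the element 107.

The order of 107 must divide p − 1 = 228 = 2^2 · 3 · 19.
Divisors: 1, 2, 3, 4, 6, 12, 19, 38, 57, 76, 114, 228.
Check each in increasing order: 107^1 ≡ 107;  107^2 ≡ 228;  107^3 ≡ 122;  107^4 ≡ 1.
Smallest exponent giving 1 is 4.

4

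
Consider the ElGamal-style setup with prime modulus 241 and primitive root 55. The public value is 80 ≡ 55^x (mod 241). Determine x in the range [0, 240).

166

Baby-step giant-step with m = ceil(sqrt(240)) = 16.
Baby table (55^j mod 241 for j=0..15):
  0:1  1:55  2:133  3:85  4:96  5:219  6:236  7:207
  8:58  9:57  10:2  11:110  12:25  13:170  14:192  15:197
Giant step factor: 55^(-16) ≡ 24 (mod 241).
Scan 80·24^i mod 241 for i = 0, 1, …:
  i=0: 80   i=1: 233   i=2: 49   i=3: 212
  i=4: 27   i=5: 166   i=6: 128   i=7: 180
  i=8: 223   i=9: 50   i=10: 236
Match at i=10, j=6: x = 10·16 + 6 = 166.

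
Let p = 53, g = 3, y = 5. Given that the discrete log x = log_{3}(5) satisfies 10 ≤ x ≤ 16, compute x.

15

Compute 3^10 mod 53 = 7, then multiply by 3 repeatedly:
  3^10=7  3^11=21  3^12=10  3^13=30  3^14=37
  3^15=5
Found 5 at exponent 15.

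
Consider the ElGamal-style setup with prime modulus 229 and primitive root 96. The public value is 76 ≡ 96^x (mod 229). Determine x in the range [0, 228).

74

Baby-step giant-step with m = ceil(sqrt(228)) = 16.
Baby table (96^j mod 229 for j=0..15):
  0:1  1:96  2:56  3:109  4:159  5:150  6:202  7:156
  8:91  9:34  10:58  11:72  12:42  13:139  14:62  15:227
Giant step factor: 96^(-16) ≡ 130 (mod 229).
Scan 76·130^i mod 229 for i = 0, 1, …:
  i=0: 76   i=1: 33   i=2: 168   i=3: 85
  i=4: 58
Match at i=4, j=10: x = 4·16 + 10 = 74.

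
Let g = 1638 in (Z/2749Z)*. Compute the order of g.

916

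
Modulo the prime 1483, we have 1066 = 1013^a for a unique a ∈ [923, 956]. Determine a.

Compute 1013^923 mod 1483 = 1428, then multiply by 1013 repeatedly:
  1013^923=1428  1013^924=639  1013^925=719  1013^926=194  1013^927=766
  1013^928=349  1013^929=583  1013^930=345  1013^931=980  1013^932=613
  1013^933=1075  1013^934=453  1013^935=642  1013^936=792  1013^937=1476
  1013^938=324  1013^939=469  1013^940=537  1013^941=1203  1013^942=1096
  1013^943=964  1013^944=718  1013^945=664  1013^946=833  1013^947=2
  1013^948=543  1013^949=1349  1013^950=694  1013^951=80  1013^952=958
  1013^953=572  1013^954=1066
Found 1066 at exponent 954.

954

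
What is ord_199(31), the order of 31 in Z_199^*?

The order of 31 must divide p − 1 = 198 = 2 · 3^2 · 11.
Divisors: 1, 2, 3, 6, 9, 11, 18, 22, 33, 66, 99, 198.
Check each in increasing order: 31^1 ≡ 31;  31^2 ≡ 165;  31^3 ≡ 140;  31^6 ≡ 98;  31^9 ≡ 188;  31^11 ≡ 175;  31^18 ≡ 121;  31^22 ≡ 178;  31^33 ≡ 106;  31^66 ≡ 92;  31^99 ≡ 1.
Smallest exponent giving 1 is 99.

99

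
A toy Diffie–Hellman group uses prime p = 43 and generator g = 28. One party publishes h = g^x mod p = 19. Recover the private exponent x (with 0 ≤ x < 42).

Baby-step giant-step with m = ceil(sqrt(42)) = 7.
Baby table (28^j mod 43 for j=0..6):
  0:1  1:28  2:10  3:22  4:14  5:5  6:11
Giant step factor: 28^(-7) ≡ 37 (mod 43).
Scan 19·37^i mod 43 for i = 0, 1, …:
  i=0: 19   i=1: 15   i=2: 39   i=3: 24
  i=4: 28
Match at i=4, j=1: x = 4·7 + 1 = 29.

29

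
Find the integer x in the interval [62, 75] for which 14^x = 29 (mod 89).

Compute 14^62 mod 89 = 40, then multiply by 14 repeatedly:
  14^62=40  14^63=26  14^64=8  14^65=23  14^66=55
  14^67=58  14^68=11  14^69=65  14^70=20  14^71=13
  14^72=4  14^73=56  14^74=72  14^75=29
Found 29 at exponent 75.

75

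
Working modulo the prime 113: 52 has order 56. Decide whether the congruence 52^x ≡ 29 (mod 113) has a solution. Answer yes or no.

no

29 ∈ ⟨52⟩ iff 29^56 ≡ 1 (mod 113), since |⟨52⟩| = 56.
29^56 mod 113 = 112.
Since 112 ≠ 1, 29 does not lie in the subgroup.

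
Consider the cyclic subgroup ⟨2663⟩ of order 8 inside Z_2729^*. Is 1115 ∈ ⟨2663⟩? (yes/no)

no

⟨2663⟩ has order 8; its elements mod 2729 are {1, 66, 951, 1102, 1627, 1778, 2663, 2728}.
1115 is not in this set.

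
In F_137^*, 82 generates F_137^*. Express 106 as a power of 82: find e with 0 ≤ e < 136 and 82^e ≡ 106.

77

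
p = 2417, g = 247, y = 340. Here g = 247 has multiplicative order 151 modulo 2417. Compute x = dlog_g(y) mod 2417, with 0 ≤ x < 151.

Baby-step giant-step with m = ceil(sqrt(151)) = 13.
Baby table (247^j mod 2417 for j=0..12):
  0:1  1:247  2:584  3:1645  4:259  5:1131  6:1402  7:663
  8:1822  9:472  10:568  11:110  12:583
Giant step factor: 247^(-13) ≡ 676 (mod 2417).
Scan 340·676^i mod 2417 for i = 0, 1, …:
  i=0: 340   i=1: 225   i=2: 2246   i=3: 420
  i=4: 1131
Match at i=4, j=5: x = 4·13 + 5 = 57.

57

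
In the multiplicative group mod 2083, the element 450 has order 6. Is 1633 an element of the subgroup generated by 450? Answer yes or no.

yes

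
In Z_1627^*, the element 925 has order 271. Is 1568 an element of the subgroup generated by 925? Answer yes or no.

no

1568 ∈ ⟨925⟩ iff 1568^271 ≡ 1 (mod 1627), since |⟨925⟩| = 271.
1568^271 mod 1627 = 265.
Since 265 ≠ 1, 1568 does not lie in the subgroup.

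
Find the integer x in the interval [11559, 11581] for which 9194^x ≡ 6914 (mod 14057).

11569

Compute 9194^11559 mod 14057 = 4480, then multiply by 9194 repeatedly:
  9194^11559=4480  9194^11560=2110  9194^11561=680  9194^11562=10612  9194^11563=11148
  9194^11564=5125  9194^11565=186  9194^11566=9187  9194^11567=10822  9194^11568=2022
  9194^11569=6914
Found 6914 at exponent 11569.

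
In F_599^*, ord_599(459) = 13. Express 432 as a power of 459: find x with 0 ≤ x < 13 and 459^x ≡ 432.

2

Successive powers of 459 modulo 599:
  459^0=1  459^1=459  459^2=432
So 459^2 ≡ 432 (mod 599), giving x = 2.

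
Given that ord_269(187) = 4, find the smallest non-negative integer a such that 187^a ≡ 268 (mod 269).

Successive powers of 187 modulo 269:
  187^0=1  187^1=187  187^2=268
So 187^2 ≡ 268 (mod 269), giving a = 2.

2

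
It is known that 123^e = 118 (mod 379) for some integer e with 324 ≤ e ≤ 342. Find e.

326

Compute 123^324 mod 379 = 94, then multiply by 123 repeatedly:
  123^324=94  123^325=192  123^326=118
Found 118 at exponent 326.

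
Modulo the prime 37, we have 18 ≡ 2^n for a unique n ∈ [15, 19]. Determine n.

17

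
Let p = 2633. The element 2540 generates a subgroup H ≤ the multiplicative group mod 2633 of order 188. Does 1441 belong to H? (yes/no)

1441 ∈ ⟨2540⟩ iff 1441^188 ≡ 1 (mod 2633), since |⟨2540⟩| = 188.
1441^188 mod 2633 = 1.
Since 1 = 1, 1441 lies in the subgroup.

yes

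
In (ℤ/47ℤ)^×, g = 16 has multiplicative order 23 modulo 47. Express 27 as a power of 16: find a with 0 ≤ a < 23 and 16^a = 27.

Successive powers of 16 modulo 47:
  16^0=1  16^1=16  16^2=21  16^3=7  16^4=18  16^5=6
  16^6=2  16^7=32  16^8=42  16^9=14  16^10=36  16^11=12
  16^12=4  16^13=17  16^14=37  16^15=28  16^16=25  16^17=24
  16^18=8  16^19=34  16^20=27
So 16^20 ≡ 27 (mod 47), giving a = 20.

20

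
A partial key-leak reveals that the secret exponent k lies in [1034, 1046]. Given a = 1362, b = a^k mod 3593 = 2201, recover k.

1044

Compute 1362^1034 mod 3593 = 2341, then multiply by 1362 repeatedly:
  1362^1034=2341  1362^1035=1451  1362^1036=112  1362^1037=1638  1362^1038=3296
  1362^1039=1495  1362^1040=2552  1362^1041=1393  1362^1042=162  1362^1043=1471
  1362^1044=2201
Found 2201 at exponent 1044.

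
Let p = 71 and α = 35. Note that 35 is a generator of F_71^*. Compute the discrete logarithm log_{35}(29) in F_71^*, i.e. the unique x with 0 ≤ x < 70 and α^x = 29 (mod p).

12

Baby-step giant-step with m = ceil(sqrt(70)) = 9.
Baby table (35^j mod 71 for j=0..8):
  0:1  1:35  2:18  3:62  4:40  5:51  6:10  7:66
  8:38
Giant step factor: 35^(-9) ≡ 56 (mod 71).
Scan 29·56^i mod 71 for i = 0, 1, …:
  i=0: 29   i=1: 62
Match at i=1, j=3: x = 1·9 + 3 = 12.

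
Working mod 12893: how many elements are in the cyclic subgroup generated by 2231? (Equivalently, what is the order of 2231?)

The order of 2231 must divide p − 1 = 12892 = 2^2 · 11 · 293.
Divisors: 1, 2, 4, 11, 22, 44, 293, 586, 1172, 3223, 6446, 12892.
Check each in increasing order: 2231^1 ≡ 2231;  2231^2 ≡ 663;  2231^4 ≡ 1207;  2231^11 ≡ 6232;  2231^22 ≡ 4108;  2231^44 ≡ 11620;  2231^293 ≡ 2531;  2231^586 ≡ 11033;  2231^1172 ≡ 4276;  2231^3223 ≡ 12892;  2231^6446 ≡ 1.
Smallest exponent giving 1 is 6446.

6446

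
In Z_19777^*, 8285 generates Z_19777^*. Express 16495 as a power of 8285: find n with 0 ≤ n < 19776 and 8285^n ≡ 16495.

2788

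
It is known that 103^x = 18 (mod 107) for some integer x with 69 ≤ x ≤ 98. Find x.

Compute 103^69 mod 107 = 78, then multiply by 103 repeatedly:
  103^69=78  103^70=9  103^71=71  103^72=37  103^73=66
  103^74=57  103^75=93  103^76=56  103^77=97  103^78=40
  103^79=54  103^80=105  103^81=8  103^82=75  103^83=21
  103^84=23  103^85=15  103^86=47  103^87=26  103^88=3
  103^89=95  103^90=48  103^91=22  103^92=19  103^93=31
  103^94=90  103^95=68  103^96=49  103^97=18
Found 18 at exponent 97.

97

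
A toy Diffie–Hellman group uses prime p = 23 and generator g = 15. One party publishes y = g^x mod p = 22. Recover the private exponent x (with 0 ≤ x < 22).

11

Successive powers of 15 modulo 23:
  15^0=1  15^1=15  15^2=18  15^3=17  15^4=2  15^5=7
  15^6=13  15^7=11  15^8=4  15^9=14  15^10=3  15^11=22
So 15^11 ≡ 22 (mod 23), giving x = 11.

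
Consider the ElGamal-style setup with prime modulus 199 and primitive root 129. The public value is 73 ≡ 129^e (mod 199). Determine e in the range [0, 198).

Baby-step giant-step with m = ceil(sqrt(198)) = 15.
Baby table (129^j mod 199 for j=0..14):
  0:1  1:129  2:124  3:76  4:53  5:71  6:5  7:48
  8:23  9:181  10:66  11:156  12:25  13:41  14:115
Giant step factor: 129^(-15) ≡ 42 (mod 199).
Scan 73·42^i mod 199 for i = 0, 1, …:
  i=0: 73   i=1: 81   i=2: 19   i=3: 2
  i=4: 84   i=5: 145   i=6: 120   i=7: 65
  i=8: 143   i=9: 36   i=10: 119   i=11: 23
Match at i=11, j=8: e = 11·15 + 8 = 173.

173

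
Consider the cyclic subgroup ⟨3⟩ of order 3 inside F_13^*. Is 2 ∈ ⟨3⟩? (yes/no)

⟨3⟩ has order 3; its elements mod 13 are {1, 3, 9}.
2 is not in this set.

no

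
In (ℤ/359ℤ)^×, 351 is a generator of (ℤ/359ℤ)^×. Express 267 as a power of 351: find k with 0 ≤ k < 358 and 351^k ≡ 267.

Baby-step giant-step with m = ceil(sqrt(358)) = 19.
Baby table (351^j mod 359 for j=0..18):
  0:1  1:351  2:64  3:206  4:147  5:260  6:74  7:126
  8:69  9:166  10:108  11:213  12:91  13:349  14:80  15:78
  16:94  17:325  18:272
Giant step factor: 351^(-19) ≡ 310 (mod 359).
Scan 267·310^i mod 359 for i = 0, 1, …:
  i=0: 267   i=1: 200   i=2: 252   i=3: 217
  i=4: 137   i=5: 108
Match at i=5, j=10: k = 5·19 + 10 = 105.

105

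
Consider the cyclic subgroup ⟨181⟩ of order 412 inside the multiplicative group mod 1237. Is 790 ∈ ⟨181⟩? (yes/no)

no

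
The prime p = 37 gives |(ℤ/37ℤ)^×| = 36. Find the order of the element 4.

18

The order of 4 must divide p − 1 = 36 = 2^2 · 3^2.
Divisors: 1, 2, 3, 4, 6, 9, 12, 18, 36.
Check each in increasing order: 4^1 ≡ 4;  4^2 ≡ 16;  4^3 ≡ 27;  4^4 ≡ 34;  4^6 ≡ 26;  4^9 ≡ 36;  4^12 ≡ 10;  4^18 ≡ 1.
Smallest exponent giving 1 is 18.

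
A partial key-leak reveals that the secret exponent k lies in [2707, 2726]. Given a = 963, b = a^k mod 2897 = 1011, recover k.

2726

Compute 963^2707 mod 2897 = 736, then multiply by 963 repeatedly:
  963^2707=736  963^2708=1900  963^2709=1693  963^2710=2245  963^2711=773
  963^2712=2767  963^2713=2278  963^2714=685  963^2715=2036  963^2716=2296
  963^2717=637  963^2718=2164  963^2719=989  963^2720=2191  963^2721=917
  963^2722=2383  963^2723=405  963^2724=1817  963^2725=2880  963^2726=1011
Found 1011 at exponent 2726.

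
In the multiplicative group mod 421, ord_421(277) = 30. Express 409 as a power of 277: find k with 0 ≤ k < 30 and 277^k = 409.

Successive powers of 277 modulo 421:
  277^0=1  277^1=277  277^2=107  277^3=169  277^4=82  277^5=401
  277^6=354  277^7=386  277^8=409
So 277^8 ≡ 409 (mod 421), giving k = 8.

8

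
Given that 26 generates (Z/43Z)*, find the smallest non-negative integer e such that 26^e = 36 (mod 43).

Baby-step giant-step with m = ceil(sqrt(42)) = 7.
Baby table (26^j mod 43 for j=0..6):
  0:1  1:26  2:31  3:32  4:15  5:3  6:35
Giant step factor: 26^(-7) ≡ 37 (mod 43).
Scan 36·37^i mod 43 for i = 0, 1, …:
  i=0: 36   i=1: 42   i=2: 6   i=3: 7
  i=4: 1
Match at i=4, j=0: e = 4·7 + 0 = 28.

28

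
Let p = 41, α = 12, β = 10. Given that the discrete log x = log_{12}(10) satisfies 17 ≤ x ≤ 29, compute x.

Compute 12^17 mod 41 = 34, then multiply by 12 repeatedly:
  12^17=34  12^18=39  12^19=17  12^20=40  12^21=29
  12^22=20  12^23=35  12^24=10
Found 10 at exponent 24.

24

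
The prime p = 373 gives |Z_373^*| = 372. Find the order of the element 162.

372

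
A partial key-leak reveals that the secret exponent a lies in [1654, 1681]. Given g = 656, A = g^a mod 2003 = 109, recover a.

1671

Compute 656^1654 mod 2003 = 1387, then multiply by 656 repeatedly:
  656^1654=1387  656^1655=510  656^1656=59  656^1657=647  656^1658=1799
  656^1659=377  656^1660=943  656^1661=1684  656^1662=1051  656^1663=424
  656^1664=1730  656^1665=1182  656^1666=231  656^1667=1311  656^1668=729
  656^1669=1510  656^1670=1078  656^1671=109
Found 109 at exponent 1671.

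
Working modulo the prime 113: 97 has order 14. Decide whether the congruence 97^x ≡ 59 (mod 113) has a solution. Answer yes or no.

no

⟨97⟩ has order 14; its elements mod 113 are {1, 4, 7, 16, 28, 30, 49, 64, 83, 85, 97, 106, 109, 112}.
59 is not in this set.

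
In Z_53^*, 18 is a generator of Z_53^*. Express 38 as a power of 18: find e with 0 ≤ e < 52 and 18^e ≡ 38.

10

Baby-step giant-step with m = ceil(sqrt(52)) = 8.
Baby table (18^j mod 53 for j=0..7):
  0:1  1:18  2:6  3:2  4:36  5:12  6:4  7:19
Giant step factor: 18^(-8) ≡ 42 (mod 53).
Scan 38·42^i mod 53 for i = 0, 1, …:
  i=0: 38   i=1: 6
Match at i=1, j=2: e = 1·8 + 2 = 10.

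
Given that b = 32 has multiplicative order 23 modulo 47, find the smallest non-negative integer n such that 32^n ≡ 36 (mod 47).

Successive powers of 32 modulo 47:
  32^0=1  32^1=32  32^2=37  32^3=9  32^4=6  32^5=4
  32^6=34  32^7=7  32^8=36
So 32^8 ≡ 36 (mod 47), giving n = 8.

8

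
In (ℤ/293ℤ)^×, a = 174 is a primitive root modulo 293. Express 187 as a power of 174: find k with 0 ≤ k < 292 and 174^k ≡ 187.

Baby-step giant-step with m = ceil(sqrt(292)) = 18.
Baby table (174^j mod 293 for j=0..17):
  0:1  1:174  2:97  3:177  4:33  5:175  6:271  7:274
  8:210  9:208  10:153  11:252  12:191  13:125  14:68  15:112
  16:150  17:23
Giant step factor: 174^(-18) ≡ 167 (mod 293).
Scan 187·167^i mod 293 for i = 0, 1, …:
  i=0: 187   i=1: 171   i=2: 136   i=3: 151
  i=4: 19   i=5: 243   i=6: 147   i=7: 230
  i=8: 27   i=9: 114   i=10: 286   i=11: 3
  i=12: 208
Match at i=12, j=9: k = 12·18 + 9 = 225.

225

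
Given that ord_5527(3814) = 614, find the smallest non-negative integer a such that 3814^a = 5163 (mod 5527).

7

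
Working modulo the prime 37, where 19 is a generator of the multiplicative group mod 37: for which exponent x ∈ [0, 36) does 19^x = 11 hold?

Successive powers of 19 modulo 37:
  19^0=1  19^1=19  19^2=28  19^3=14  19^4=7  19^5=22
  19^6=11
So 19^6 ≡ 11 (mod 37), giving x = 6.

6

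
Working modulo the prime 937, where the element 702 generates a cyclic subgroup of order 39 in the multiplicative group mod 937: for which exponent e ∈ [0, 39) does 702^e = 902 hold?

Successive powers of 702 modulo 937:
  702^0=1  702^1=702  702^2=879  702^3=512  702^4=553  702^5=288
  702^6=721  702^7=162  702^8=347  702^9=911  702^10=488  702^11=571
  702^12=743  702^13=614  702^14=8  702^15=931  702^16=473  702^17=348
  702^18=676  702^19=430  702^20=146  702^21=359  702^22=902
So 702^22 ≡ 902 (mod 937), giving e = 22.

22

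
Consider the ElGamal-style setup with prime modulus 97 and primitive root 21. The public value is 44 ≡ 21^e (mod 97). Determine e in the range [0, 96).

50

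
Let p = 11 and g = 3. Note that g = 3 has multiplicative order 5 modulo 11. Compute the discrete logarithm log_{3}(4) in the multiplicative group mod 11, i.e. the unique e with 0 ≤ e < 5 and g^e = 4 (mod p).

4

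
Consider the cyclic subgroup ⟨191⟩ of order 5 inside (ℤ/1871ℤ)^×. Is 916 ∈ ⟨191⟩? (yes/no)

no

⟨191⟩ has order 5; its elements mod 1871 are {1, 191, 267, 480, 932}.
916 is not in this set.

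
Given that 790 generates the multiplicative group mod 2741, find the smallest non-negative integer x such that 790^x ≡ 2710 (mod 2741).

Baby-step giant-step with m = ceil(sqrt(2740)) = 53.
Baby table (790^j mod 2741 for j=0..52):
  0:1  1:790  2:1893  3:1625  4:962  5:723  6:1042  7:880
  8:1727  9:2053  10:1939  11:2332  12:328  13:1466  14:1438  15:1246
  16:321  17:1418  18:1892  19:835  20:1810  21:1839  22:80  23:157
  24:685  25:1173  26:212  27:279  28:1130  29:1875  30:1110  31:2521
  32:1624  33:172  34:1571  35:2158  36:2659  37:1004  38:1011  39:1059
  40:605  41:1016  42:2268  43:1847  44:918  45:1596  46:2721  47:646
  48:514  49:392  50:2688  51:1986  52:1088
Giant step factor: 790^(-53) ≡ 1380 (mod 2741).
Scan 2710·1380^i mod 2741 for i = 0, 1, …:
  i=0: 2710   i=1: 1076   i=2: 1999   i=3: 1174
  i=4: 189   i=5: 425   i=6: 2667   i=7: 2038
  i=8: 174   i=9: 1653     …   i=34: 1395
  i=35: 918
Match at i=35, j=44: x = 35·53 + 44 = 1899.

1899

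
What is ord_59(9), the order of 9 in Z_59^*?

The order of 9 must divide p − 1 = 58 = 2 · 29.
Divisors: 1, 2, 29, 58.
Check each in increasing order: 9^1 ≡ 9;  9^2 ≡ 22;  9^29 ≡ 1.
Smallest exponent giving 1 is 29.

29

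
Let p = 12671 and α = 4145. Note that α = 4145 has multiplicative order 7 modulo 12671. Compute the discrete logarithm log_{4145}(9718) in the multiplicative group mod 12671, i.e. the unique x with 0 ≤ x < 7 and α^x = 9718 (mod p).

6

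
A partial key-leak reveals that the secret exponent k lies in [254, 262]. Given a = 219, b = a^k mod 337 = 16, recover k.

Compute 219^254 mod 337 = 334, then multiply by 219 repeatedly:
  219^254=334  219^255=17  219^256=16
Found 16 at exponent 256.

256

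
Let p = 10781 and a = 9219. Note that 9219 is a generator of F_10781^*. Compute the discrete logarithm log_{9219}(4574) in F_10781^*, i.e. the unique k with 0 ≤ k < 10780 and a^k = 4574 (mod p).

9718

Baby-step giant-step with m = ceil(sqrt(10780)) = 104.
Baby table (9219^j mod 10781 for j=0..103):
  0:1  1:9219  2:3338  3:4048  4:5471  5:3631  6:9965  7:2434
  8:3785  9:6599  10:9779  11:1879  12:8215  13:8341  14:5587  15:5716
  16:9057  17:8419  18:2342  19:7336  20:1371  21:3917  22:5254  23:8374
  24:7946  25:8060  26:2488  27:5685  28:3574  29:1970  30:6226  31:10231
  32:7401  33:7651  34:5267  35:9630  36:8216  37:6779  38:8925  39:9764
  40:3747  41:1269  42:1526  43:9770  44:5156  45:10516  46:4252  47:10253
  48:5380  49:5620  50:8075  51:620  52:1850  53:10389  54:8568  55:6786
  56:8772  57:787  58:10521  59:7223  60:5381  61:4058  62:632  63:4668
  64:7321  65:3239  66:7752  67:9220  68:1776  69:7386  70:9519  71:9102
  72:2815  73:1618  74:6219  75:10384  76:5597  77:877  78:10094  79:5775
  80:3147  81:522  82:3992  83:6695  84:10761  85:9678  86:8707  87:5288
  88:9171  89:2847  90:5539  91:5225  92:10548  93:8173  94:9259  95:5544
  96:8196  97:5676  98:6851  99:4271  100:2137  101:4116  102:7065  103:4214
Giant step factor: 9219^(-104) ≡ 6999 (mod 10781).
Scan 4574·6999^i mod 10781 for i = 0, 1, …:
  i=0: 4574   i=1: 4637   i=2: 3553   i=3: 6461
  i=4: 5025   i=5: 2353   i=6: 6060   i=7: 1486
  i=8: 7630   i=9: 4077     …   i=92: 6675
  i=93: 4252
Match at i=93, j=46: k = 93·104 + 46 = 9718.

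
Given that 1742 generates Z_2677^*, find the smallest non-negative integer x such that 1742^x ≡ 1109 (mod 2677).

449

Baby-step giant-step with m = ceil(sqrt(2676)) = 52.
Baby table (1742^j mod 2677 for j=0..51):
  0:1  1:1742  2:1523  3:159  4:1247  5:1227  6:1188  7:175
  8:2349  9:1502  10:1055  11:1388  12:565  13:1771  14:1178  15:1494
  16:504  17:2589  18:1970  19:2503  20:2070  21:21  22:1781  23:2536
  24:662  25:2094  26:1674  27:855  28:998  29:1143  30:2095  31:739
  32:2378  33:1157  34:2390  35:645  36:1927  37:2553  38:829  39:1215
  40:1700  41:638  42:441  43:2600  44:2393  45:517  46:1142  47:353
  48:1893  49:2219  50:2587  51:1163
Giant step factor: 1742^(-52) ≡ 493 (mod 2677).
Scan 1109·493^i mod 2677 for i = 0, 1, …:
  i=0: 1109   i=1: 629   i=2: 2242   i=3: 2382
  i=4: 1800   i=5: 1313   i=6: 2152   i=7: 844
  i=8: 1157
Match at i=8, j=33: x = 8·52 + 33 = 449.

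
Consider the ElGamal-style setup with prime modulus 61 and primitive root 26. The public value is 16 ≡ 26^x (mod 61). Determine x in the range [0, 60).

Baby-step giant-step with m = ceil(sqrt(60)) = 8.
Baby table (26^j mod 61 for j=0..7):
  0:1  1:26  2:5  3:8  4:25  5:40  6:3  7:17
Giant step factor: 26^(-8) ≡ 57 (mod 61).
Scan 16·57^i mod 61 for i = 0, 1, …:
  i=0: 16   i=1: 58   i=2: 12   i=3: 13
  i=4: 9   i=5: 25
Match at i=5, j=4: x = 5·8 + 4 = 44.

44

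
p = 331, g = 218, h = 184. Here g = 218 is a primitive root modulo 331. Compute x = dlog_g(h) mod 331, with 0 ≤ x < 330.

Baby-step giant-step with m = ceil(sqrt(330)) = 19.
Baby table (218^j mod 331 for j=0..18):
  0:1  1:218  2:191  3:263  4:71  5:252  6:321  7:137
  8:76  9:18  10:283  11:128  12:100  13:285  14:233  15:151
  16:149  17:44  18:324
Giant step factor: 218^(-19) ≡ 136 (mod 331).
Scan 184·136^i mod 331 for i = 0, 1, …:
  i=0: 184   i=1: 199   i=2: 253   i=3: 315
  i=4: 141   i=5: 309   i=6: 318   i=7: 218
Match at i=7, j=1: x = 7·19 + 1 = 134.

134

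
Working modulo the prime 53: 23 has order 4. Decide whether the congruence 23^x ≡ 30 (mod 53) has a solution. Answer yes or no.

yes

⟨23⟩ has order 4; its elements mod 53 are {1, 23, 30, 52}.
30 is in this set.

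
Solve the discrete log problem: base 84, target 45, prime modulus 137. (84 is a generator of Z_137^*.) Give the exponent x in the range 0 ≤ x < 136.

Baby-step giant-step with m = ceil(sqrt(136)) = 12.
Baby table (84^j mod 137 for j=0..11):
  0:1  1:84  2:69  3:42  4:103  5:21  6:120  7:79
  8:60  9:108  10:30  11:54
Giant step factor: 84^(-12) ≡ 64 (mod 137).
Scan 45·64^i mod 137 for i = 0, 1, …:
  i=0: 45   i=1: 3   i=2: 55   i=3: 95
  i=4: 52   i=5: 40   i=6: 94   i=7: 125
  i=8: 54
Match at i=8, j=11: x = 8·12 + 11 = 107.

107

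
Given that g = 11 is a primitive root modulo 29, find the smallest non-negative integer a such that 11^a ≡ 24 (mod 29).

Successive powers of 11 modulo 29:
  11^0=1  11^1=11  11^2=5  11^3=26  11^4=25  11^5=14
  11^6=9  11^7=12  11^8=16  11^9=2  11^10=22  11^11=10
  11^12=23  11^13=21  11^14=28  11^15=18  11^16=24
So 11^16 ≡ 24 (mod 29), giving a = 16.

16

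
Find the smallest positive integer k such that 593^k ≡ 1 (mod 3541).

1770

The order of 593 must divide p − 1 = 3540 = 2^2 · 3 · 5 · 59.
Divisors: 1, 2, 3, 4, 5, 6, 10, 12, 15, 20, 30, 59, 60, 118, 177, 236, 295, 354, 590, 708, 885, 1180, 1770, 3540.
Check each in increasing order: 593^1 ≡ 593;  593^2 ≡ 1090;  593^3 ≡ 1908;  593^4 ≡ 1865;  593^5 ≡ 1153;  593^6 ≡ 316;  593^10 ≡ 1534;  593^12 ≡ 708;  593^15 ≡ 1743;  593^20 ≡ 1932;  593^30 ≡ 3412;  593^59 ≡ 2124;  593^60 ≡ 2477;  593^118 ≡ 142;  593^177 ≡ 623;  593^236 ≡ 2459;  593^295 ≡ 3482;  593^354 ≡ 2160;  593^590 ≡ 3481;  593^708 ≡ 2103;  593^885 ≡ 3540;  593^1180 ≡ 59;  593^1770 ≡ 1.
Smallest exponent giving 1 is 1770.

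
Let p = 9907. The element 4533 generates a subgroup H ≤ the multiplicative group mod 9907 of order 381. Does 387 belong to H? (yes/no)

no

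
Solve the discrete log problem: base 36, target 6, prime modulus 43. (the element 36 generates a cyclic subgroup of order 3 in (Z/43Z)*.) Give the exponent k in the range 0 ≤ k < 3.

2

Successive powers of 36 modulo 43:
  36^0=1  36^1=36  36^2=6
So 36^2 ≡ 6 (mod 43), giving k = 2.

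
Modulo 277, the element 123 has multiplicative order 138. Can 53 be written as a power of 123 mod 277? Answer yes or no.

no

53 ∈ ⟨123⟩ iff 53^138 ≡ 1 (mod 277), since |⟨123⟩| = 138.
53^138 mod 277 = 276.
Since 276 ≠ 1, 53 does not lie in the subgroup.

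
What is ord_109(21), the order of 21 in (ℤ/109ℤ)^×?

27

The order of 21 must divide p − 1 = 108 = 2^2 · 3^3.
Divisors: 1, 2, 3, 4, 6, 9, 12, 18, 27, 36, 54, 108.
Check each in increasing order: 21^1 ≡ 21;  21^2 ≡ 5;  21^3 ≡ 105;  21^4 ≡ 25;  21^6 ≡ 16;  21^9 ≡ 45;  21^12 ≡ 38;  21^18 ≡ 63;  21^27 ≡ 1.
Smallest exponent giving 1 is 27.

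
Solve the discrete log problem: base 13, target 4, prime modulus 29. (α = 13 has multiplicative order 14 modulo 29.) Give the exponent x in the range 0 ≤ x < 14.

11

Successive powers of 13 modulo 29:
  13^0=1  13^1=13  13^2=24  13^3=22  13^4=25  13^5=6
  13^6=20  13^7=28  13^8=16  13^9=5  13^10=7  13^11=4
So 13^11 ≡ 4 (mod 29), giving x = 11.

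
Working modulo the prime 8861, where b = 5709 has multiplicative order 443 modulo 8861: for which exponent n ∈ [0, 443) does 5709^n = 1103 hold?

59

Baby-step giant-step with m = ceil(sqrt(443)) = 22.
Baby table (5709^j mod 8861 for j=0..21):
  0:1  1:5709  2:1923  3:8489  4:2892  5:2385  6:5469  7:5218
  8:7741  9:3562  10:8324  11:173  12:4086  13:4822  14:6532  15:4100
  16:4999  17:6871  18:7753  19:1182  20:4817  21:4570
Giant step factor: 5709^(-22) ≡ 6083 (mod 8861).
Scan 1103·6083^i mod 8861 for i = 0, 1, …:
  i=0: 1103   i=1: 1772   i=2: 4100
Match at i=2, j=15: n = 2·22 + 15 = 59.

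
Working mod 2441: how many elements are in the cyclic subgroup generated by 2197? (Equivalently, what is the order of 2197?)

305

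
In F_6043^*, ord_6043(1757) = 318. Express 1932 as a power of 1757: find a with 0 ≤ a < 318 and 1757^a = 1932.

232

Baby-step giant-step with m = ceil(sqrt(318)) = 18.
Baby table (1757^j mod 6043 for j=0..17):
  0:1  1:1757  2:5119  3:2099  4:1713  5:327  6:454  7:2
  8:3514  9:4195  10:4198  11:3426  12:654  13:908  14:4  15:985
  16:2347  17:2353
Giant step factor: 1757^(-18) ≡ 5550 (mod 6043).
Scan 1932·5550^i mod 6043 for i = 0, 1, …:
  i=0: 1932   i=1: 2318   i=2: 5396   i=3: 4735
  i=4: 4286   i=5: 2052   i=6: 3588   i=7: 1715
  i=8: 525   i=9: 1024   i=10: 2780   i=11: 1221
  i=12: 2347
Match at i=12, j=16: a = 12·18 + 16 = 232.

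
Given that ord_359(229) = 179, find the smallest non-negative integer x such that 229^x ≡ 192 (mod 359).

146

Baby-step giant-step with m = ceil(sqrt(179)) = 14.
Baby table (229^j mod 359 for j=0..13):
  0:1  1:229  2:27  3:80  4:11  5:6  6:297  7:162
  8:121  9:66  10:36  11:346  12:254  13:8
Giant step factor: 229^(-14) ≡ 262 (mod 359).
Scan 192·262^i mod 359 for i = 0, 1, …:
  i=0: 192   i=1: 44   i=2: 40   i=3: 69
  i=4: 128   i=5: 149   i=6: 266   i=7: 46
  i=8: 205   i=9: 219   i=10: 297
Match at i=10, j=6: x = 10·14 + 6 = 146.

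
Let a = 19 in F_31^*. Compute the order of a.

15

The order of 19 must divide p − 1 = 30 = 2 · 3 · 5.
Divisors: 1, 2, 3, 5, 6, 10, 15, 30.
Check each in increasing order: 19^1 ≡ 19;  19^2 ≡ 20;  19^3 ≡ 8;  19^5 ≡ 5;  19^6 ≡ 2;  19^10 ≡ 25;  19^15 ≡ 1.
Smallest exponent giving 1 is 15.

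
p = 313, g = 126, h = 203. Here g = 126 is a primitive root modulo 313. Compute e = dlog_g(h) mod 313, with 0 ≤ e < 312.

133

Baby-step giant-step with m = ceil(sqrt(312)) = 18.
Baby table (126^j mod 313 for j=0..17):
  0:1  1:126  2:226  3:306  4:57  5:296  6:49  7:227
  8:119  9:283  10:289  11:106  12:210  13:168  14:197  15:95
  16:76  17:186
Giant step factor: 126^(-18) ≡ 8 (mod 313).
Scan 203·8^i mod 313 for i = 0, 1, …:
  i=0: 203   i=1: 59   i=2: 159   i=3: 20
  i=4: 160   i=5: 28   i=6: 224   i=7: 227
Match at i=7, j=7: e = 7·18 + 7 = 133.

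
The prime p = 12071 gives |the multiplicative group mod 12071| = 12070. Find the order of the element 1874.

6035

The order of 1874 must divide p − 1 = 12070 = 2 · 5 · 17 · 71.
Divisors: 1, 2, 5, 10, 17, 34, 71, 85, 142, 170, 355, 710, 1207, 2414, 6035, 12070.
Check each in increasing order: 1874^1 ≡ 1874;  1874^2 ≡ 11286;  1874^5 ≡ 9293;  1874^10 ≡ 3915;  1874^17 ≡ 5212;  1874^34 ≡ 5194;  1874^71 ≡ 4699;  1874^85 ≡ 775;  1874^142 ≡ 2742;  1874^170 ≡ 9146;  1874^355 ≡ 3519;  1874^710 ≡ 10586;  1874^1207 ≡ 6233;  1874^2414 ≡ 5811;  1874^6035 ≡ 1.
Smallest exponent giving 1 is 6035.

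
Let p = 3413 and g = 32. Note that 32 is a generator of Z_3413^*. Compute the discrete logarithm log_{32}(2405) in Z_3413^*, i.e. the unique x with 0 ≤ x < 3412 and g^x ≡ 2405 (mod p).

462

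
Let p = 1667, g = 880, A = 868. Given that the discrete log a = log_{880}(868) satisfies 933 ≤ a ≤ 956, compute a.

955

Compute 880^933 mod 1667 = 913, then multiply by 880 repeatedly:
  880^933=913  880^934=1613  880^935=823  880^936=762  880^937=426
  880^938=1472  880^939=101  880^940=529  880^941=427  880^942=685
  880^943=1013  880^944=1262  880^945=338  880^946=714  880^947=1528
  880^948=1038  880^949=1591  880^950=1467  880^951=702  880^952=970
  880^953=96  880^954=1130  880^955=868
Found 868 at exponent 955.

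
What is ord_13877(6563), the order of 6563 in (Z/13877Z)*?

6938

The order of 6563 must divide p − 1 = 13876 = 2^2 · 3469.
Divisors: 1, 2, 4, 3469, 6938, 13876.
Check each in increasing order: 6563^1 ≡ 6563;  6563^2 ≡ 12638;  6563^4 ≡ 8651;  6563^3469 ≡ 13876;  6563^6938 ≡ 1.
Smallest exponent giving 1 is 6938.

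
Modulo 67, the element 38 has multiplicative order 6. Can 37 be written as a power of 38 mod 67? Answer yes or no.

yes

37 ∈ ⟨38⟩ iff 37^6 ≡ 1 (mod 67), since |⟨38⟩| = 6.
37^6 mod 67 = 1.
Since 1 = 1, 37 lies in the subgroup.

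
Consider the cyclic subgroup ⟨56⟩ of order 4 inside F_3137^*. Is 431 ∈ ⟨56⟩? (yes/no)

no

⟨56⟩ has order 4; its elements mod 3137 are {1, 56, 3081, 3136}.
431 is not in this set.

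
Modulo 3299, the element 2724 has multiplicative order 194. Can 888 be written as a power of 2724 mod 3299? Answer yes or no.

yes

888 ∈ ⟨2724⟩ iff 888^194 ≡ 1 (mod 3299), since |⟨2724⟩| = 194.
888^194 mod 3299 = 1.
Since 1 = 1, 888 lies in the subgroup.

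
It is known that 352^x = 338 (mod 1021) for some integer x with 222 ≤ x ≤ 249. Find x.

243

Compute 352^222 mod 1021 = 746, then multiply by 352 repeatedly:
  352^222=746  352^223=195  352^224=233  352^225=336  352^226=857
  352^227=469  352^228=707  352^229=761  352^230=370  352^231=573
  352^232=559  352^233=736  352^234=759  352^235=687  352^236=868
  352^237=257  352^238=616  352^239=380  352^240=9  352^241=105
  352^242=204  352^243=338
Found 338 at exponent 243.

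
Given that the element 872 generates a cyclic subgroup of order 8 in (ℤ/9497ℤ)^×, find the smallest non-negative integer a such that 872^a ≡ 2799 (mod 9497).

3

Successive powers of 872 modulo 9497:
  872^0=1  872^1=872  872^2=624  872^3=2799
So 872^3 ≡ 2799 (mod 9497), giving a = 3.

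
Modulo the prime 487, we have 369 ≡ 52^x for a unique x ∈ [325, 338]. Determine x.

332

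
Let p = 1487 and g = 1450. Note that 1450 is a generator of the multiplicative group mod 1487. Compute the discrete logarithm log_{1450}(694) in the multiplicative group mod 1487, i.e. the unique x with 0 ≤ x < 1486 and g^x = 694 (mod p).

Baby-step giant-step with m = ceil(sqrt(1486)) = 39.
Baby table (1450^j mod 1487 for j=0..38):
  0:1  1:1450  2:1369  3:1392  4:541  5:801  6:103  7:650
  8:1229  9:624  10:704  11:718  12:200  13:35  14:192  15:331
  16:1136  17:1091  18:1269  19:631  20:445  21:1379  22:1022  23:848
  24:1338  25:1052  26:1225  27:772  28:1176  29:1098  30:1010  31:1292
  32:1267  33:705  34:681  35:82  36:1427  37:733  38:1132
Giant step factor: 1450^(-39) ≡ 1481 (mod 1487).
Scan 694·1481^i mod 1487 for i = 0, 1, …:
  i=0: 694   i=1: 297   i=2: 1192   i=3: 283
  i=4: 1276   i=5: 1266   i=6: 1326   i=7: 966
  i=8: 152   i=9: 575   i=10: 1011   i=11: 1369
Match at i=11, j=2: x = 11·39 + 2 = 431.

431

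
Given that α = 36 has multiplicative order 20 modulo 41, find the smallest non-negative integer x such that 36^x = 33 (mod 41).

9

Successive powers of 36 modulo 41:
  36^0=1  36^1=36  36^2=25  36^3=39  36^4=10  36^5=32
  36^6=4  36^7=21  36^8=18  36^9=33
So 36^9 ≡ 33 (mod 41), giving x = 9.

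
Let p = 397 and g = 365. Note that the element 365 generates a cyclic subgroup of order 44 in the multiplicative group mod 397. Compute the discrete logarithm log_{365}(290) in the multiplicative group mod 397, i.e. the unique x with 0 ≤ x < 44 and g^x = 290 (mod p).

16

Successive powers of 365 modulo 397:
  365^0=1  365^1=365  365^2=230  365^3=183  365^4=99  365^5=8
  365^6=141  365^7=252  365^8=273  365^9=395  365^10=64  365^11=334
  365^12=31  365^13=199  365^14=381  365^15=115  365^16=290
So 365^16 ≡ 290 (mod 397), giving x = 16.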